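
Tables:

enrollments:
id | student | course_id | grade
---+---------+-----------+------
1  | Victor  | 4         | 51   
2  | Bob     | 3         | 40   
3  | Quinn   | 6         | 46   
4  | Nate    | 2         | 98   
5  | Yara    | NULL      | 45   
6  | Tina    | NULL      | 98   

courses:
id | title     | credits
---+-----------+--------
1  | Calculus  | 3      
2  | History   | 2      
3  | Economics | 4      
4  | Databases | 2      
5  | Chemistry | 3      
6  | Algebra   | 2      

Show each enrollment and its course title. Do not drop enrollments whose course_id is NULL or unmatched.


LEFT JOIN keeps every row from enrollments (the left table); where course_id has no match in courses, the course columns become NULL. Walk through each enrollment:
  - enrollment 1 (Victor): course_id=4 -> matches Databases
  - enrollment 2 (Bob): course_id=3 -> matches Economics
  - enrollment 3 (Quinn): course_id=6 -> matches Algebra
  - enrollment 4 (Nate): course_id=2 -> matches History
  - enrollment 5 (Yara): course_id=NULL, no match -> kept with NULL
  - enrollment 6 (Tina): course_id=NULL, no match -> kept with NULL
All 6 rows appear; 2 have NULL course.

SQL:
SELECT a.student, b.title AS course
FROM enrollments a
LEFT JOIN courses b ON a.course_id = b.id

Result:
student | course   
--------+----------
Victor  | Databases
Bob     | Economics
Quinn   | Algebra  
Nate    | History  
Yara    | NULL     
Tina    | NULL     


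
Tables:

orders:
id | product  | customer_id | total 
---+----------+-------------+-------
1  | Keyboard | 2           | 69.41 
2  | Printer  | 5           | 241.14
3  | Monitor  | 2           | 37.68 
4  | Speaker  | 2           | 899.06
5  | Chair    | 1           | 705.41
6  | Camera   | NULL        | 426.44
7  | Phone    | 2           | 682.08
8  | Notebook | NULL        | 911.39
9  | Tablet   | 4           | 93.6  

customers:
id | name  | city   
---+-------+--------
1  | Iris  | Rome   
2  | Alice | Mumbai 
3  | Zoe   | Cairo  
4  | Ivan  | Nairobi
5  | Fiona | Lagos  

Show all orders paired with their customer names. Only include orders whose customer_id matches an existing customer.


INNER JOIN keeps only orders rows whose customer_id matches an id in customers. Walk through each order:
  - order 1 (Keyboard): customer_id=2 -> matches Alice
  - order 2 (Printer): customer_id=5 -> matches Fiona
  - order 3 (Monitor): customer_id=2 -> matches Alice
  - order 4 (Speaker): customer_id=2 -> matches Alice
  - order 5 (Chair): customer_id=1 -> matches Iris
  - order 6 (Camera): customer_id=NULL, no match -> dropped
  - order 7 (Phone): customer_id=2 -> matches Alice
  - order 8 (Notebook): customer_id=NULL, no match -> dropped
  - order 9 (Tablet): customer_id=4 -> matches Ivan
So 2 of 9 rows are dropped.

SQL:
SELECT a.product, b.name AS customer
FROM orders a
INNER JOIN customers b ON a.customer_id = b.id

Result:
product  | customer
---------+---------
Keyboard | Alice   
Printer  | Fiona   
Monitor  | Alice   
Speaker  | Alice   
Chair    | Iris    
Phone    | Alice   
Tablet   | Ivan    


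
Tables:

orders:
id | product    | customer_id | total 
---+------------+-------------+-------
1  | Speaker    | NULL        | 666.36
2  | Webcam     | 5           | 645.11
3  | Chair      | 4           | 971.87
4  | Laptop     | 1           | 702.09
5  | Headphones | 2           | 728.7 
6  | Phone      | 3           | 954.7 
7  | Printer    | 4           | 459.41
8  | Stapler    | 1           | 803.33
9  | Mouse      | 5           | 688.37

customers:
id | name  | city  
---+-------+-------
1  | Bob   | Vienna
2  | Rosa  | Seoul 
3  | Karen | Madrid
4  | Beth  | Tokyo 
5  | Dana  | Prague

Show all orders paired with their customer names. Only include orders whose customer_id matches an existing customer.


INNER JOIN keeps only orders rows whose customer_id matches an id in customers. Walk through each order:
  - order 1 (Speaker): customer_id=NULL, no match -> dropped
  - order 2 (Webcam): customer_id=5 -> matches Dana
  - order 3 (Chair): customer_id=4 -> matches Beth
  - order 4 (Laptop): customer_id=1 -> matches Bob
  - order 5 (Headphones): customer_id=2 -> matches Rosa
  - order 6 (Phone): customer_id=3 -> matches Karen
  - order 7 (Printer): customer_id=4 -> matches Beth
  - order 8 (Stapler): customer_id=1 -> matches Bob
  - order 9 (Mouse): customer_id=5 -> matches Dana
So 1 of 9 rows is dropped.

SQL:
SELECT a.product, b.name AS customer
FROM orders a
INNER JOIN customers b ON a.customer_id = b.id

Result:
product    | customer
-----------+---------
Webcam     | Dana    
Chair      | Beth    
Laptop     | Bob     
Headphones | Rosa    
Phone      | Karen   
Printer    | Beth    
Stapler    | Bob     
Mouse      | Dana    


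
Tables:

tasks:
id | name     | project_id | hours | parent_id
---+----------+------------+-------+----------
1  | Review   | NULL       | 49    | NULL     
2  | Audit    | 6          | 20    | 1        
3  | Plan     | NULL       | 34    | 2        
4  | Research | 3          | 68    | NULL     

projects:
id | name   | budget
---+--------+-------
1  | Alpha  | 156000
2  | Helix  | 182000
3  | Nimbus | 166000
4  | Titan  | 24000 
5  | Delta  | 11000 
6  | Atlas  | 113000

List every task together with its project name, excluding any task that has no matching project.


INNER JOIN keeps only tasks rows whose project_id matches an id in projects. Walk through each task:
  - task 1 (Review): project_id=NULL, no match -> dropped
  - task 2 (Audit): project_id=6 -> matches Atlas
  - task 3 (Plan): project_id=NULL, no match -> dropped
  - task 4 (Research): project_id=3 -> matches Nimbus
So 2 of 4 rows are dropped.

SQL:
SELECT a.name, b.name AS project
FROM tasks a
INNER JOIN projects b ON a.project_id = b.id

Result:
name     | project
---------+--------
Audit    | Atlas  
Research | Nimbus 


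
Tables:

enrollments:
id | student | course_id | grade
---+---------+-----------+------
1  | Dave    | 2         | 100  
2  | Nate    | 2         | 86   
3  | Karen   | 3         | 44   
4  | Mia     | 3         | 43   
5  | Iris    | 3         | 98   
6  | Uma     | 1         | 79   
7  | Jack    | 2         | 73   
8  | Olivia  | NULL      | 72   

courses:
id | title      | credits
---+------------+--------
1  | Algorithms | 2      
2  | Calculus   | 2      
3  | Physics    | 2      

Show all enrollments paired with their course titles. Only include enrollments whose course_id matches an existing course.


INNER JOIN keeps only enrollments rows whose course_id matches an id in courses. Walk through each enrollment:
  - enrollment 1 (Dave): course_id=2 -> matches Calculus
  - enrollment 2 (Nate): course_id=2 -> matches Calculus
  - enrollment 3 (Karen): course_id=3 -> matches Physics
  - enrollment 4 (Mia): course_id=3 -> matches Physics
  - enrollment 5 (Iris): course_id=3 -> matches Physics
  - enrollment 6 (Uma): course_id=1 -> matches Algorithms
  - enrollment 7 (Jack): course_id=2 -> matches Calculus
  - enrollment 8 (Olivia): course_id=NULL, no match -> dropped
So 1 of 8 rows is dropped.

SQL:
SELECT a.student, b.title AS course
FROM enrollments a
INNER JOIN courses b ON a.course_id = b.id

Result:
student | course    
--------+-----------
Dave    | Calculus  
Nate    | Calculus  
Karen   | Physics   
Mia     | Physics   
Iris    | Physics   
Uma     | Algorithms
Jack    | Calculus  


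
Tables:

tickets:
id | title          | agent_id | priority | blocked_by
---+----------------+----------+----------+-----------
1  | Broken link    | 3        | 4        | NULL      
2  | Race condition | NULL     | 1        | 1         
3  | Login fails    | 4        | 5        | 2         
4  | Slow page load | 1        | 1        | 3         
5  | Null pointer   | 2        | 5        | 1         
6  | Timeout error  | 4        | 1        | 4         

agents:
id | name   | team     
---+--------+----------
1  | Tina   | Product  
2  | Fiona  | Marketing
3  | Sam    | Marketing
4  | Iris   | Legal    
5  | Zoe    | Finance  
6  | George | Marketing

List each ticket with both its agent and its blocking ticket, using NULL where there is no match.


Two LEFT JOINs from the same base table tickets: one to agents via agent_id, one to tickets itself via blocked_by. Both are LEFT so every ticket is preserved.
Match against agents:
  - ticket 1 (Broken link): agent_id=3 -> matches Sam
  - ticket 2 (Race condition): agent_id=NULL, no match -> kept with NULL
  - ticket 3 (Login fails): agent_id=4 -> matches Iris
  - ticket 4 (Slow page load): agent_id=1 -> matches Tina
  - ticket 5 (Null pointer): agent_id=2 -> matches Fiona
  - ticket 6 (Timeout error): agent_id=4 -> matches Iris
Match against tickets (self):
  - ticket 1 (Broken link): blocked_by=NULL -> NULL
  - ticket 2 (Race condition): blocked_by=1 -> Broken link
  - ticket 3 (Login fails): blocked_by=2 -> Race condition
  - ticket 4 (Slow page load): blocked_by=3 -> Login fails
  - ticket 5 (Null pointer): blocked_by=1 -> Broken link
  - ticket 6 (Timeout error): blocked_by=4 -> Slow page load

SQL:
SELECT a.title, b.name AS agent, c.title AS blocked_by
FROM tickets a
LEFT JOIN agents b ON a.agent_id = b.id
LEFT JOIN tickets c ON a.blocked_by = c.id

Result:
title          | agent | blocked_by    
---------------+-------+---------------
Broken link    | Sam   | NULL          
Race condition | NULL  | Broken link   
Login fails    | Iris  | Race condition
Slow page load | Tina  | Login fails   
Null pointer   | Fiona | Broken link   
Timeout error  | Iris  | Slow page load


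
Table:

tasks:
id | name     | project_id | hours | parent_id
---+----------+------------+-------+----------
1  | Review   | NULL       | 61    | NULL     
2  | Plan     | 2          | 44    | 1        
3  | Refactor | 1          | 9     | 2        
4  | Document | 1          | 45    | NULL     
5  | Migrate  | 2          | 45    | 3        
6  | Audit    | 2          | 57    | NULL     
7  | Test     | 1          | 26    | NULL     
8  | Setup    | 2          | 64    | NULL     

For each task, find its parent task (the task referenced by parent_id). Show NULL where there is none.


This is a self-join: tasks is joined to a second copy of itself, matching each row's parent_id to another row's id. Use LEFT JOIN so rows with parent_id=NULL are kept.
  - task 1 (Review): parent_id=NULL -> NULL
  - task 2 (Plan): parent_id=1 -> Review
  - task 3 (Refactor): parent_id=2 -> Plan
  - task 4 (Document): parent_id=NULL -> NULL
  - task 5 (Migrate): parent_id=3 -> Refactor
  - task 6 (Audit): parent_id=NULL -> NULL
  - task 7 (Test): parent_id=NULL -> NULL
  - task 8 (Setup): parent_id=NULL -> NULL

SQL:
SELECT a.name AS item, b.name AS parent
FROM tasks a
LEFT JOIN tasks b ON a.parent_id = b.id

Result:
item     | parent  
---------+---------
Review   | NULL    
Plan     | Review  
Refactor | Plan    
Document | NULL    
Migrate  | Refactor
Audit    | NULL    
Test     | NULL    
Setup    | NULL    


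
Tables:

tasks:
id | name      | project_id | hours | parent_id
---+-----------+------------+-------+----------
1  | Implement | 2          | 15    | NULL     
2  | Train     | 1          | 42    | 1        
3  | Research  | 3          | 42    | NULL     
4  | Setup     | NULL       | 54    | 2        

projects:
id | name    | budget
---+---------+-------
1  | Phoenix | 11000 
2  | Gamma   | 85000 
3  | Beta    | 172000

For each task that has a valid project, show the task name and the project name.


INNER JOIN keeps only tasks rows whose project_id matches an id in projects. Walk through each task:
  - task 1 (Implement): project_id=2 -> matches Gamma
  - task 2 (Train): project_id=1 -> matches Phoenix
  - task 3 (Research): project_id=3 -> matches Beta
  - task 4 (Setup): project_id=NULL, no match -> dropped
So 1 of 4 rows is dropped.

SQL:
SELECT a.name, b.name AS project
FROM tasks a
INNER JOIN projects b ON a.project_id = b.id

Result:
name      | project
----------+--------
Implement | Gamma  
Train     | Phoenix
Research  | Beta   


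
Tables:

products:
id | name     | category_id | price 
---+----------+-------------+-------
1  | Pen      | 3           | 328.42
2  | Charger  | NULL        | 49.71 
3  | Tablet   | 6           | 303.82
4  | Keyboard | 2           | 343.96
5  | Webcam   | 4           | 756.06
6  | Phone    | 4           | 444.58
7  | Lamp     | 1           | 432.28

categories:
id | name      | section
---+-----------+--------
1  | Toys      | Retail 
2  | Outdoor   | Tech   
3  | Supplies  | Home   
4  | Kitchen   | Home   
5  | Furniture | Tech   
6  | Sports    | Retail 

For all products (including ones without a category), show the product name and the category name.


LEFT JOIN keeps every row from products (the left table); where category_id has no match in categories, the category columns become NULL. Walk through each product:
  - product 1 (Pen): category_id=3 -> matches Supplies
  - product 2 (Charger): category_id=NULL, no match -> kept with NULL
  - product 3 (Tablet): category_id=6 -> matches Sports
  - product 4 (Keyboard): category_id=2 -> matches Outdoor
  - product 5 (Webcam): category_id=4 -> matches Kitchen
  - product 6 (Phone): category_id=4 -> matches Kitchen
  - product 7 (Lamp): category_id=1 -> matches Toys
All 7 rows appear; 1 has NULL category.

SQL:
SELECT a.name, b.name AS category
FROM products a
LEFT JOIN categories b ON a.category_id = b.id

Result:
name     | category
---------+---------
Pen      | Supplies
Charger  | NULL    
Tablet   | Sports  
Keyboard | Outdoor 
Webcam   | Kitchen 
Phone    | Kitchen 
Lamp     | Toys    


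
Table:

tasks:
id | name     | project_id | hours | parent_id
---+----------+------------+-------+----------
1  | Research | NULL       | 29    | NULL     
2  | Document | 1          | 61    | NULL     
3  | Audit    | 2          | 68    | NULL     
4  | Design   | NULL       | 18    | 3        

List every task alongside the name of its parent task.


This is a self-join: tasks is joined to a second copy of itself, matching each row's parent_id to another row's id. Use LEFT JOIN so rows with parent_id=NULL are kept.
  - task 1 (Research): parent_id=NULL -> NULL
  - task 2 (Document): parent_id=NULL -> NULL
  - task 3 (Audit): parent_id=NULL -> NULL
  - task 4 (Design): parent_id=3 -> Audit

SQL:
SELECT a.name AS item, b.name AS parent
FROM tasks a
LEFT JOIN tasks b ON a.parent_id = b.id

Result:
item     | parent
---------+-------
Research | NULL  
Document | NULL  
Audit    | NULL  
Design   | Audit 


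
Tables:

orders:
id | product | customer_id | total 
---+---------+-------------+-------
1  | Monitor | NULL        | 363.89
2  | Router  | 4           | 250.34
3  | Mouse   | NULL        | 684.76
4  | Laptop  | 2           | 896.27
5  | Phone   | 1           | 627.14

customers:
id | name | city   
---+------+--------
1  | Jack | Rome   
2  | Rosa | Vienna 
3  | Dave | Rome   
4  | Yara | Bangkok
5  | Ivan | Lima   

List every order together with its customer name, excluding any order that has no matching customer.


INNER JOIN keeps only orders rows whose customer_id matches an id in customers. Walk through each order:
  - order 1 (Monitor): customer_id=NULL, no match -> dropped
  - order 2 (Router): customer_id=4 -> matches Yara
  - order 3 (Mouse): customer_id=NULL, no match -> dropped
  - order 4 (Laptop): customer_id=2 -> matches Rosa
  - order 5 (Phone): customer_id=1 -> matches Jack
So 2 of 5 rows are dropped.

SQL:
SELECT a.product, b.name AS customer
FROM orders a
INNER JOIN customers b ON a.customer_id = b.id

Result:
product | customer
--------+---------
Router  | Yara    
Laptop  | Rosa    
Phone   | Jack    


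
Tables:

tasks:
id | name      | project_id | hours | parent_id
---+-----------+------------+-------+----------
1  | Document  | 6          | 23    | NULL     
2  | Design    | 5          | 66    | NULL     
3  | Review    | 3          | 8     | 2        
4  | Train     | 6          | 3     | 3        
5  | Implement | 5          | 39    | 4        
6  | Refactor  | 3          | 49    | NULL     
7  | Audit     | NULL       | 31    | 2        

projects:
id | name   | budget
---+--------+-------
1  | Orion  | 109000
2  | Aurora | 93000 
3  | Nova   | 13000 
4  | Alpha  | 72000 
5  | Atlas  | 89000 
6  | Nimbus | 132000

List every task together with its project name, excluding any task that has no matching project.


INNER JOIN keeps only tasks rows whose project_id matches an id in projects. Walk through each task:
  - task 1 (Document): project_id=6 -> matches Nimbus
  - task 2 (Design): project_id=5 -> matches Atlas
  - task 3 (Review): project_id=3 -> matches Nova
  - task 4 (Train): project_id=6 -> matches Nimbus
  - task 5 (Implement): project_id=5 -> matches Atlas
  - task 6 (Refactor): project_id=3 -> matches Nova
  - task 7 (Audit): project_id=NULL, no match -> dropped
So 1 of 7 rows is dropped.

SQL:
SELECT a.name, b.name AS project
FROM tasks a
INNER JOIN projects b ON a.project_id = b.id

Result:
name      | project
----------+--------
Document  | Nimbus 
Design    | Atlas  
Review    | Nova   
Train     | Nimbus 
Implement | Atlas  
Refactor  | Nova   


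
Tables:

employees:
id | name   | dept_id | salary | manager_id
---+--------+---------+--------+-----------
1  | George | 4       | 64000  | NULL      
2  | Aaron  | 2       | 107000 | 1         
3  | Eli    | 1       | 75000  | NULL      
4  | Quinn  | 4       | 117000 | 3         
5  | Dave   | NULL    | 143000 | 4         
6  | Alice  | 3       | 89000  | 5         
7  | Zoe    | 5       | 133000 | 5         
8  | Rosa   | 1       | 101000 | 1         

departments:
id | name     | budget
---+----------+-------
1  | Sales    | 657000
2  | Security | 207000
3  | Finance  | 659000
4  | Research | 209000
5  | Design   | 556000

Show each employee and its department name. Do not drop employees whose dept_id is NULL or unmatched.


LEFT JOIN keeps every row from employees (the left table); where dept_id has no match in departments, the department columns become NULL. Walk through each employee:
  - employee 1 (George): dept_id=4 -> matches Research
  - employee 2 (Aaron): dept_id=2 -> matches Security
  - employee 3 (Eli): dept_id=1 -> matches Sales
  - employee 4 (Quinn): dept_id=4 -> matches Research
  - employee 5 (Dave): dept_id=NULL, no match -> kept with NULL
  - employee 6 (Alice): dept_id=3 -> matches Finance
  - employee 7 (Zoe): dept_id=5 -> matches Design
  - employee 8 (Rosa): dept_id=1 -> matches Sales
All 8 rows appear; 1 has NULL department.

SQL:
SELECT a.name, b.name AS department
FROM employees a
LEFT JOIN departments b ON a.dept_id = b.id

Result:
name   | department
-------+-----------
George | Research  
Aaron  | Security  
Eli    | Sales     
Quinn  | Research  
Dave   | NULL      
Alice  | Finance   
Zoe    | Design    
Rosa   | Sales     


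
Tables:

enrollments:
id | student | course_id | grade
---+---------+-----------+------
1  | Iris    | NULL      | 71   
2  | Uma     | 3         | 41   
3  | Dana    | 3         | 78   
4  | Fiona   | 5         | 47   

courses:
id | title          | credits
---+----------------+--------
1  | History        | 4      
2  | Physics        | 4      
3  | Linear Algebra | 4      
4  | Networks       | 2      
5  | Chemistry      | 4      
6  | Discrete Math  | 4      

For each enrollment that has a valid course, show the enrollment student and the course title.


INNER JOIN keeps only enrollments rows whose course_id matches an id in courses. Walk through each enrollment:
  - enrollment 1 (Iris): course_id=NULL, no match -> dropped
  - enrollment 2 (Uma): course_id=3 -> matches Linear Algebra
  - enrollment 3 (Dana): course_id=3 -> matches Linear Algebra
  - enrollment 4 (Fiona): course_id=5 -> matches Chemistry
So 1 of 4 rows is dropped.

SQL:
SELECT a.student, b.title AS course
FROM enrollments a
INNER JOIN courses b ON a.course_id = b.id

Result:
student | course        
--------+---------------
Uma     | Linear Algebra
Dana    | Linear Algebra
Fiona   | Chemistry     


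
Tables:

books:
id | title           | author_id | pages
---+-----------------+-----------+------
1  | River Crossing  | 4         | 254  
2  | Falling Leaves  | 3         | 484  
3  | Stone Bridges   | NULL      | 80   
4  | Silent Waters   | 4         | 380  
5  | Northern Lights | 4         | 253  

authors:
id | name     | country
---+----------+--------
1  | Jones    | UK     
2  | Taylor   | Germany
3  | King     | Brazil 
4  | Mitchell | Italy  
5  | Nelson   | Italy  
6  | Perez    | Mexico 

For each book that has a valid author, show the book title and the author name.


INNER JOIN keeps only books rows whose author_id matches an id in authors. Walk through each book:
  - book 1 (River Crossing): author_id=4 -> matches Mitchell
  - book 2 (Falling Leaves): author_id=3 -> matches King
  - book 3 (Stone Bridges): author_id=NULL, no match -> dropped
  - book 4 (Silent Waters): author_id=4 -> matches Mitchell
  - book 5 (Northern Lights): author_id=4 -> matches Mitchell
So 1 of 5 rows is dropped.

SQL:
SELECT a.title, b.name AS author
FROM books a
INNER JOIN authors b ON a.author_id = b.id

Result:
title           | author  
----------------+---------
River Crossing  | Mitchell
Falling Leaves  | King    
Silent Waters   | Mitchell
Northern Lights | Mitchell


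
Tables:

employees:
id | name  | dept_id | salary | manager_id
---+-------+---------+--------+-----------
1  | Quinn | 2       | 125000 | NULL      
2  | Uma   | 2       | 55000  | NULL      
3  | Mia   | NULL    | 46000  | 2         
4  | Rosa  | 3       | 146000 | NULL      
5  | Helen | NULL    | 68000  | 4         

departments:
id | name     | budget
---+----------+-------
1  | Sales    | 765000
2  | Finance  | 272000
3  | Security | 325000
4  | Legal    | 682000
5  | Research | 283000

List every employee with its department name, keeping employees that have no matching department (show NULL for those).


LEFT JOIN keeps every row from employees (the left table); where dept_id has no match in departments, the department columns become NULL. Walk through each employee:
  - employee 1 (Quinn): dept_id=2 -> matches Finance
  - employee 2 (Uma): dept_id=2 -> matches Finance
  - employee 3 (Mia): dept_id=NULL, no match -> kept with NULL
  - employee 4 (Rosa): dept_id=3 -> matches Security
  - employee 5 (Helen): dept_id=NULL, no match -> kept with NULL
All 5 rows appear; 2 have NULL department.

SQL:
SELECT a.name, b.name AS department
FROM employees a
LEFT JOIN departments b ON a.dept_id = b.id

Result:
name  | department
------+-----------
Quinn | Finance   
Uma   | Finance   
Mia   | NULL      
Rosa  | Security  
Helen | NULL      


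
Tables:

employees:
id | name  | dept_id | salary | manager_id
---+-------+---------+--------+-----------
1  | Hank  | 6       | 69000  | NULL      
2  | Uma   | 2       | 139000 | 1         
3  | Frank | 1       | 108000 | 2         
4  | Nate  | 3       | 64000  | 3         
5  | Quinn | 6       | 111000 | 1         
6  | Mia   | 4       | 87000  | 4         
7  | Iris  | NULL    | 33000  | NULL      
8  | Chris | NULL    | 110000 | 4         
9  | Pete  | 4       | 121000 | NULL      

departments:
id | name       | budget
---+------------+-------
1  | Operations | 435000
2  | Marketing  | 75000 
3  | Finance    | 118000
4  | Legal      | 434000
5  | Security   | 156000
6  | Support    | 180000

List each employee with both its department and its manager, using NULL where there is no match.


Two LEFT JOINs from the same base table employees: one to departments via dept_id, one to employees itself via manager_id. Both are LEFT so every employee is preserved.
Match against departments:
  - employee 1 (Hank): dept_id=6 -> matches Support
  - employee 2 (Uma): dept_id=2 -> matches Marketing
  - employee 3 (Frank): dept_id=1 -> matches Operations
  - employee 4 (Nate): dept_id=3 -> matches Finance
  - employee 5 (Quinn): dept_id=6 -> matches Support
  - employee 6 (Mia): dept_id=4 -> matches Legal
  - employee 7 (Iris): dept_id=NULL, no match -> kept with NULL
  - employee 8 (Chris): dept_id=NULL, no match -> kept with NULL
  - employee 9 (Pete): dept_id=4 -> matches Legal
Match against employees (self):
  - employee 1 (Hank): manager_id=NULL -> NULL
  - employee 2 (Uma): manager_id=1 -> Hank
  - employee 3 (Frank): manager_id=2 -> Uma
  - employee 4 (Nate): manager_id=3 -> Frank
  - employee 5 (Quinn): manager_id=1 -> Hank
  - employee 6 (Mia): manager_id=4 -> Nate
  - employee 7 (Iris): manager_id=NULL -> NULL
  - employee 8 (Chris): manager_id=4 -> Nate
  - employee 9 (Pete): manager_id=NULL -> NULL

SQL:
SELECT a.name, b.name AS department, c.name AS manager
FROM employees a
LEFT JOIN departments b ON a.dept_id = b.id
LEFT JOIN employees c ON a.manager_id = c.id

Result:
name  | department | manager
------+------------+--------
Hank  | Support    | NULL   
Uma   | Marketing  | Hank   
Frank | Operations | Uma    
Nate  | Finance    | Frank  
Quinn | Support    | Hank   
Mia   | Legal      | Nate   
Iris  | NULL       | NULL   
Chris | NULL       | Nate   
Pete  | Legal      | NULL   


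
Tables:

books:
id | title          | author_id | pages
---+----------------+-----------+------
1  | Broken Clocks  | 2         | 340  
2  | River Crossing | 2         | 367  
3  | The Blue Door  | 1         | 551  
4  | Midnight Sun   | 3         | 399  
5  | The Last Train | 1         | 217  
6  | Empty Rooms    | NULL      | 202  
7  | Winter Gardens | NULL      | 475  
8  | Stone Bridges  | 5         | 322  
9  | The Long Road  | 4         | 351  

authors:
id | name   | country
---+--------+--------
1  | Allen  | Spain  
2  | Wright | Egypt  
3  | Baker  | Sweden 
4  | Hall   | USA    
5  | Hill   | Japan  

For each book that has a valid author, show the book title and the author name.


INNER JOIN keeps only books rows whose author_id matches an id in authors. Walk through each book:
  - book 1 (Broken Clocks): author_id=2 -> matches Wright
  - book 2 (River Crossing): author_id=2 -> matches Wright
  - book 3 (The Blue Door): author_id=1 -> matches Allen
  - book 4 (Midnight Sun): author_id=3 -> matches Baker
  - book 5 (The Last Train): author_id=1 -> matches Allen
  - book 6 (Empty Rooms): author_id=NULL, no match -> dropped
  - book 7 (Winter Gardens): author_id=NULL, no match -> dropped
  - book 8 (Stone Bridges): author_id=5 -> matches Hill
  - book 9 (The Long Road): author_id=4 -> matches Hall
So 2 of 9 rows are dropped.

SQL:
SELECT a.title, b.name AS author
FROM books a
INNER JOIN authors b ON a.author_id = b.id

Result:
title          | author
---------------+-------
Broken Clocks  | Wright
River Crossing | Wright
The Blue Door  | Allen 
Midnight Sun   | Baker 
The Last Train | Allen 
Stone Bridges  | Hill  
The Long Road  | Hall  


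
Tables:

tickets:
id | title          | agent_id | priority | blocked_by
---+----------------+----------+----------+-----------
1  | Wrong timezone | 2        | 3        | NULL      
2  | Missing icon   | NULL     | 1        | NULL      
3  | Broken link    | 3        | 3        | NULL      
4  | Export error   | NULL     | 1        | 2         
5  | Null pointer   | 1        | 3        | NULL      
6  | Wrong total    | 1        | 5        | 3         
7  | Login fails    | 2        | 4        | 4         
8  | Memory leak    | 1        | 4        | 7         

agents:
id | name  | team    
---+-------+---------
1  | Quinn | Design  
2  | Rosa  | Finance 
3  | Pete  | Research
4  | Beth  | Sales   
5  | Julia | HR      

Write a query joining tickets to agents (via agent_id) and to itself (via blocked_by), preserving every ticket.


Two LEFT JOINs from the same base table tickets: one to agents via agent_id, one to tickets itself via blocked_by. Both are LEFT so every ticket is preserved.
Match against agents:
  - ticket 1 (Wrong timezone): agent_id=2 -> matches Rosa
  - ticket 2 (Missing icon): agent_id=NULL, no match -> kept with NULL
  - ticket 3 (Broken link): agent_id=3 -> matches Pete
  - ticket 4 (Export error): agent_id=NULL, no match -> kept with NULL
  - ticket 5 (Null pointer): agent_id=1 -> matches Quinn
  - ticket 6 (Wrong total): agent_id=1 -> matches Quinn
  - ticket 7 (Login fails): agent_id=2 -> matches Rosa
  - ticket 8 (Memory leak): agent_id=1 -> matches Quinn
Match against tickets (self):
  - ticket 1 (Wrong timezone): blocked_by=NULL -> NULL
  - ticket 2 (Missing icon): blocked_by=NULL -> NULL
  - ticket 3 (Broken link): blocked_by=NULL -> NULL
  - ticket 4 (Export error): blocked_by=2 -> Missing icon
  - ticket 5 (Null pointer): blocked_by=NULL -> NULL
  - ticket 6 (Wrong total): blocked_by=3 -> Broken link
  - ticket 7 (Login fails): blocked_by=4 -> Export error
  - ticket 8 (Memory leak): blocked_by=7 -> Login fails

SQL:
SELECT a.title, b.name AS agent, c.title AS blocked_by
FROM tickets a
LEFT JOIN agents b ON a.agent_id = b.id
LEFT JOIN tickets c ON a.blocked_by = c.id

Result:
title          | agent | blocked_by  
---------------+-------+-------------
Wrong timezone | Rosa  | NULL        
Missing icon   | NULL  | NULL        
Broken link    | Pete  | NULL        
Export error   | NULL  | Missing icon
Null pointer   | Quinn | NULL        
Wrong total    | Quinn | Broken link 
Login fails    | Rosa  | Export error
Memory leak    | Quinn | Login fails 


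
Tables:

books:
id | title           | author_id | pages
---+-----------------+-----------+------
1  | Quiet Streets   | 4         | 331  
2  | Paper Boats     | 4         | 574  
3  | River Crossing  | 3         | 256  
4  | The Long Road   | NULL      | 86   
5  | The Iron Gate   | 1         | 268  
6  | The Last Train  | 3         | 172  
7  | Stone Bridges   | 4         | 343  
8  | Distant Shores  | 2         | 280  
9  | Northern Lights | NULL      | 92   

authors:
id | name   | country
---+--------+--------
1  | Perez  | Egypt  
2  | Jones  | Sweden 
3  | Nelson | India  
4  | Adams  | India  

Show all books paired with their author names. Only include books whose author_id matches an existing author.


INNER JOIN keeps only books rows whose author_id matches an id in authors. Walk through each book:
  - book 1 (Quiet Streets): author_id=4 -> matches Adams
  - book 2 (Paper Boats): author_id=4 -> matches Adams
  - book 3 (River Crossing): author_id=3 -> matches Nelson
  - book 4 (The Long Road): author_id=NULL, no match -> dropped
  - book 5 (The Iron Gate): author_id=1 -> matches Perez
  - book 6 (The Last Train): author_id=3 -> matches Nelson
  - book 7 (Stone Bridges): author_id=4 -> matches Adams
  - book 8 (Distant Shores): author_id=2 -> matches Jones
  - book 9 (Northern Lights): author_id=NULL, no match -> dropped
So 2 of 9 rows are dropped.

SQL:
SELECT a.title, b.name AS author
FROM books a
INNER JOIN authors b ON a.author_id = b.id

Result:
title          | author
---------------+-------
Quiet Streets  | Adams 
Paper Boats    | Adams 
River Crossing | Nelson
The Iron Gate  | Perez 
The Last Train | Nelson
Stone Bridges  | Adams 
Distant Shores | Jones 


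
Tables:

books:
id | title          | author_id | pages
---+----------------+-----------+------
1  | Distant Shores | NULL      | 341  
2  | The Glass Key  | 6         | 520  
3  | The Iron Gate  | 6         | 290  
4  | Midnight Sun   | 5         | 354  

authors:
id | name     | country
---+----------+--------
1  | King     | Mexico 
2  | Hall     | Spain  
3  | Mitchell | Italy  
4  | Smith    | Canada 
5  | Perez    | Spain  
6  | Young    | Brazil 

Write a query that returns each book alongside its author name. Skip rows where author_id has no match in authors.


INNER JOIN keeps only books rows whose author_id matches an id in authors. Walk through each book:
  - book 1 (Distant Shores): author_id=NULL, no match -> dropped
  - book 2 (The Glass Key): author_id=6 -> matches Young
  - book 3 (The Iron Gate): author_id=6 -> matches Young
  - book 4 (Midnight Sun): author_id=5 -> matches Perez
So 1 of 4 rows is dropped.

SQL:
SELECT a.title, b.name AS author
FROM books a
INNER JOIN authors b ON a.author_id = b.id

Result:
title         | author
--------------+-------
The Glass Key | Young 
The Iron Gate | Young 
Midnight Sun  | Perez 


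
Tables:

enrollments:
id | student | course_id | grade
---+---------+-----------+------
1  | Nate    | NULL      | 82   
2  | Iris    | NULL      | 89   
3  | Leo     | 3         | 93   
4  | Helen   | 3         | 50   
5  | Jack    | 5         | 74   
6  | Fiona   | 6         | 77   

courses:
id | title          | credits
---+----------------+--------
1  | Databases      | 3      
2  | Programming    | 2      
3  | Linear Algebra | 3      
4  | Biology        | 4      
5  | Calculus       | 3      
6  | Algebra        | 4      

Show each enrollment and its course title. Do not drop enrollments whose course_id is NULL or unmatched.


LEFT JOIN keeps every row from enrollments (the left table); where course_id has no match in courses, the course columns become NULL. Walk through each enrollment:
  - enrollment 1 (Nate): course_id=NULL, no match -> kept with NULL
  - enrollment 2 (Iris): course_id=NULL, no match -> kept with NULL
  - enrollment 3 (Leo): course_id=3 -> matches Linear Algebra
  - enrollment 4 (Helen): course_id=3 -> matches Linear Algebra
  - enrollment 5 (Jack): course_id=5 -> matches Calculus
  - enrollment 6 (Fiona): course_id=6 -> matches Algebra
All 6 rows appear; 2 have NULL course.

SQL:
SELECT a.student, b.title AS course
FROM enrollments a
LEFT JOIN courses b ON a.course_id = b.id

Result:
student | course        
--------+---------------
Nate    | NULL          
Iris    | NULL          
Leo     | Linear Algebra
Helen   | Linear Algebra
Jack    | Calculus      
Fiona   | Algebra       


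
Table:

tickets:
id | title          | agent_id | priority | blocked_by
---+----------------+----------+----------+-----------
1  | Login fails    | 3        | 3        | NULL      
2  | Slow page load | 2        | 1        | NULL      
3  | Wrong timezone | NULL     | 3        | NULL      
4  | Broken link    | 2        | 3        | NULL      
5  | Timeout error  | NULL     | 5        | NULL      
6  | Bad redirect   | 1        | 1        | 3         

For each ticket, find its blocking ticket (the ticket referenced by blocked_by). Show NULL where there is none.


This is a self-join: tickets is joined to a second copy of itself, matching each row's blocked_by to another row's id. Use LEFT JOIN so rows with blocked_by=NULL are kept.
  - ticket 1 (Login fails): blocked_by=NULL -> NULL
  - ticket 2 (Slow page load): blocked_by=NULL -> NULL
  - ticket 3 (Wrong timezone): blocked_by=NULL -> NULL
  - ticket 4 (Broken link): blocked_by=NULL -> NULL
  - ticket 5 (Timeout error): blocked_by=NULL -> NULL
  - ticket 6 (Bad redirect): blocked_by=3 -> Wrong timezone

SQL:
SELECT a.title AS item, b.title AS blocked_by
FROM tickets a
LEFT JOIN tickets b ON a.blocked_by = b.id

Result:
item           | blocked_by    
---------------+---------------
Login fails    | NULL          
Slow page load | NULL          
Wrong timezone | NULL          
Broken link    | NULL          
Timeout error  | NULL          
Bad redirect   | Wrong timezone


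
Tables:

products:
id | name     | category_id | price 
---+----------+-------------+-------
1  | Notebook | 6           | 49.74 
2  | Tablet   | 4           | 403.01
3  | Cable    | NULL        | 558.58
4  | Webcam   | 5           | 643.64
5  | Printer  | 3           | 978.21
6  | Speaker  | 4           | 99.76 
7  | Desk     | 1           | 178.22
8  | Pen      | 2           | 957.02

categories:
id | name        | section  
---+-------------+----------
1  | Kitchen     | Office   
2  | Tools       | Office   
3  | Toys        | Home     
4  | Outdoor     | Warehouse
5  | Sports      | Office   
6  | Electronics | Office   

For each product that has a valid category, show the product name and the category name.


INNER JOIN keeps only products rows whose category_id matches an id in categories. Walk through each product:
  - product 1 (Notebook): category_id=6 -> matches Electronics
  - product 2 (Tablet): category_id=4 -> matches Outdoor
  - product 3 (Cable): category_id=NULL, no match -> dropped
  - product 4 (Webcam): category_id=5 -> matches Sports
  - product 5 (Printer): category_id=3 -> matches Toys
  - product 6 (Speaker): category_id=4 -> matches Outdoor
  - product 7 (Desk): category_id=1 -> matches Kitchen
  - product 8 (Pen): category_id=2 -> matches Tools
So 1 of 8 rows is dropped.

SQL:
SELECT a.name, b.name AS category
FROM products a
INNER JOIN categories b ON a.category_id = b.id

Result:
name     | category   
---------+------------
Notebook | Electronics
Tablet   | Outdoor    
Webcam   | Sports     
Printer  | Toys       
Speaker  | Outdoor    
Desk     | Kitchen    
Pen      | Tools      


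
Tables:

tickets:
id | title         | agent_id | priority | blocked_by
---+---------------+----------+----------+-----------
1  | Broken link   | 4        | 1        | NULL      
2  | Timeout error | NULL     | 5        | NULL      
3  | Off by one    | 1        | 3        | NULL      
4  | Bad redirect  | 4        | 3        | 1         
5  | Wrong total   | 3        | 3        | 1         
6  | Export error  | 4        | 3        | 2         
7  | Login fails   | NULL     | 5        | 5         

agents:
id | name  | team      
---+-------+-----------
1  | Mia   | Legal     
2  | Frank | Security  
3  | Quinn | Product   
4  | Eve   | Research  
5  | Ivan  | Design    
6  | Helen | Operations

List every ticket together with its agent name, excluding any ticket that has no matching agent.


INNER JOIN keeps only tickets rows whose agent_id matches an id in agents. Walk through each ticket:
  - ticket 1 (Broken link): agent_id=4 -> matches Eve
  - ticket 2 (Timeout error): agent_id=NULL, no match -> dropped
  - ticket 3 (Off by one): agent_id=1 -> matches Mia
  - ticket 4 (Bad redirect): agent_id=4 -> matches Eve
  - ticket 5 (Wrong total): agent_id=3 -> matches Quinn
  - ticket 6 (Export error): agent_id=4 -> matches Eve
  - ticket 7 (Login fails): agent_id=NULL, no match -> dropped
So 2 of 7 rows are dropped.

SQL:
SELECT a.title, b.name AS agent
FROM tickets a
INNER JOIN agents b ON a.agent_id = b.id

Result:
title        | agent
-------------+------
Broken link  | Eve  
Off by one   | Mia  
Bad redirect | Eve  
Wrong total  | Quinn
Export error | Eve  


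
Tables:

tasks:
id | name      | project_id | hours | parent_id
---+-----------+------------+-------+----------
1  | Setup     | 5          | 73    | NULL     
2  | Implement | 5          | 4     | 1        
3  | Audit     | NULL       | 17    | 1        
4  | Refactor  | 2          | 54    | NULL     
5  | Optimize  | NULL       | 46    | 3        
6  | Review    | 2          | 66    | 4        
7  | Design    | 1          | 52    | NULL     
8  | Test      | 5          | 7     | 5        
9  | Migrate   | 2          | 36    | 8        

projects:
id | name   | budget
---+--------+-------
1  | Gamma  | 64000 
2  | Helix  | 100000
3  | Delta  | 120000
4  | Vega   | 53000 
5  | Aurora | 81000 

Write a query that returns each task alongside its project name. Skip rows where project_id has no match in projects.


INNER JOIN keeps only tasks rows whose project_id matches an id in projects. Walk through each task:
  - task 1 (Setup): project_id=5 -> matches Aurora
  - task 2 (Implement): project_id=5 -> matches Aurora
  - task 3 (Audit): project_id=NULL, no match -> dropped
  - task 4 (Refactor): project_id=2 -> matches Helix
  - task 5 (Optimize): project_id=NULL, no match -> dropped
  - task 6 (Review): project_id=2 -> matches Helix
  - task 7 (Design): project_id=1 -> matches Gamma
  - task 8 (Test): project_id=5 -> matches Aurora
  - task 9 (Migrate): project_id=2 -> matches Helix
So 2 of 9 rows are dropped.

SQL:
SELECT a.name, b.name AS project
FROM tasks a
INNER JOIN projects b ON a.project_id = b.id

Result:
name      | project
----------+--------
Setup     | Aurora 
Implement | Aurora 
Refactor  | Helix  
Review    | Helix  
Design    | Gamma  
Test      | Aurora 
Migrate   | Helix  


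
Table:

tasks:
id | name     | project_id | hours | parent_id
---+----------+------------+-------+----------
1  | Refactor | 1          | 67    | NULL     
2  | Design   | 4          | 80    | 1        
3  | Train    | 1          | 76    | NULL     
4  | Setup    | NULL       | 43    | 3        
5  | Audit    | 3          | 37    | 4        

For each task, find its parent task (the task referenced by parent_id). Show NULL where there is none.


This is a self-join: tasks is joined to a second copy of itself, matching each row's parent_id to another row's id. Use LEFT JOIN so rows with parent_id=NULL are kept.
  - task 1 (Refactor): parent_id=NULL -> NULL
  - task 2 (Design): parent_id=1 -> Refactor
  - task 3 (Train): parent_id=NULL -> NULL
  - task 4 (Setup): parent_id=3 -> Train
  - task 5 (Audit): parent_id=4 -> Setup

SQL:
SELECT a.name AS item, b.name AS parent
FROM tasks a
LEFT JOIN tasks b ON a.parent_id = b.id

Result:
item     | parent  
---------+---------
Refactor | NULL    
Design   | Refactor
Train    | NULL    
Setup    | Train   
Audit    | Setup   
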